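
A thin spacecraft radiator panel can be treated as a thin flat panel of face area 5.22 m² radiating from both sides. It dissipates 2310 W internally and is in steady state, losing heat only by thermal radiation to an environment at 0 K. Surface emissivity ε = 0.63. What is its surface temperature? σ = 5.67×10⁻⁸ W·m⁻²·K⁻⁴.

T ≈ 281 K

Steady state: internal power = radiated power, P = εσA T⁴.
Radiating area A = 2·5.22 = 10.44 m².
T⁴ = P/(εσA) = 2310/(0.63·5.67×10⁻⁸·10.44) = 6.194×10⁹ K⁴.
T = (6.194×10⁹)^(1/4).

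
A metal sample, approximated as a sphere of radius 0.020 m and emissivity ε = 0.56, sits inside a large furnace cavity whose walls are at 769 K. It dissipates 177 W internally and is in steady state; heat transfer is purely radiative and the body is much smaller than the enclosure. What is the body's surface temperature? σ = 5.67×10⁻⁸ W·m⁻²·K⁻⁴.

For a small grey body in a large enclosure, net radiated power = εσA(T⁴ − T_w⁴).
Steady state: P = εσA(T⁴ − T_w⁴) with A = 4πr² = 0.005027 m².
T⁴ = P/(εσA) + T_w⁴ = 177/(0.56·5.67×10⁻⁸·0.005027) + (769)⁴
    = 1.109×10¹² + 3.497×10¹¹ = 1.459×10¹² K⁴.

T ≈ 1100 K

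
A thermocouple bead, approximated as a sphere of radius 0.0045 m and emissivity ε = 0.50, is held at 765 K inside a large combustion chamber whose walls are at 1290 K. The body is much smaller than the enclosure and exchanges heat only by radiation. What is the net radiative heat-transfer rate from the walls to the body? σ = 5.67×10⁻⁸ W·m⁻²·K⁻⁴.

For a small grey body in a large enclosure: P_net = εσA(T_body⁴ − T_wall⁴).
A = 4πr² = 2.545×10⁻⁴ m²; T_body⁴ − T_wall⁴ = 3.425×10¹¹ − 2.769×10¹² = -2.427×10¹² K⁴.
|P_net| = 0.50·5.67×10⁻⁸·2.545×10⁻⁴·2.427×10¹².

P_net ≈ 17.5 W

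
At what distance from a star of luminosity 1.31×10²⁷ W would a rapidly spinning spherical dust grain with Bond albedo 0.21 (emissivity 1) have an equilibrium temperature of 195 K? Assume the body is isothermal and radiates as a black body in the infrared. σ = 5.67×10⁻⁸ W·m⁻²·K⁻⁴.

d ≈ 5.01×10¹¹ m

For an isothermal black-emitting sphere, (1−a)S·πr² = σ·4πr²·T⁴ ⇒ S = 4σT⁴/(1−a).
S = 4·5.67×10⁻⁸·(195)⁴/0.790 = 415.1 W/m².
Flux falls as S = L/(4πd²), so d = √(L/(4πS)) = √(1.31×10²⁷/(4π·415.1)).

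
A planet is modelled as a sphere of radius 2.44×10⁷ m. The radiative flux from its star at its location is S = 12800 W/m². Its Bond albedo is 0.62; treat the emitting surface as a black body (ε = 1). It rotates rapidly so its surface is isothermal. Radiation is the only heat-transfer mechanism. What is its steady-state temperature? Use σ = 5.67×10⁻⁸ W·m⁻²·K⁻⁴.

At equilibrium, absorbed power = emitted power.
Absorbing cross-section = πr² = 1.870×10¹⁵ m²; emitting surface = 4πr² = 7.482×10¹⁵ m² (ratio 4).
(1−a)S·A_cross = εσ·A_surf·T⁴  ⇒  T⁴ = (1−a)S/(4σ).
T⁴ = 0.380·12800/(4·5.67×10⁻⁸) = 2.145×10¹⁰ K⁴.
T = (2.145×10¹⁰)^(1/4).

T ≈ 383 K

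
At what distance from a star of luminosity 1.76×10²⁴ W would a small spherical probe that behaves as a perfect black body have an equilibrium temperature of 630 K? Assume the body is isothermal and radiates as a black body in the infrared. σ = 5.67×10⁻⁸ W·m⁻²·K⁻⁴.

For an isothermal black-emitting sphere, (1−a)S·πr² = σ·4πr²·T⁴ ⇒ S = 4σT⁴/(1−a).
S = 4·5.67×10⁻⁸·(630)⁴/1.00 = 35730 W/m².
Flux falls as S = L/(4πd²), so d = √(L/(4πS)) = √(1.76×10²⁴/(4π·35730)).

d ≈ 1.98×10⁹ m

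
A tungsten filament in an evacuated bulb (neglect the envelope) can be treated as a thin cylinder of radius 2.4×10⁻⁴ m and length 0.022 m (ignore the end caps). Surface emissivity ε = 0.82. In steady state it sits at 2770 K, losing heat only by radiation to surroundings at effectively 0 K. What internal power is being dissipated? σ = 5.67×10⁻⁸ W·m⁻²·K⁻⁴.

Steady state: P = εσA T⁴.
A = 2πrL = 3.318×10⁻⁵ m²; T⁴ = (2770)⁴ = 5.887×10¹³ K⁴.
P = 0.82 × 5.67×10⁻⁸ × 3.318×10⁻⁵ × 5.887×10¹³.

P ≈ 90.8 W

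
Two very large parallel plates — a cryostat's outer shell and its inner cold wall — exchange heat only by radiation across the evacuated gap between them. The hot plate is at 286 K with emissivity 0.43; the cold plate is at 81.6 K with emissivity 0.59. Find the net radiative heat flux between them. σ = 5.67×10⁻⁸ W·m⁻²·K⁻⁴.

q ≈ 125 W/m²

For two infinite grey parallel plates, q = σ(T₁⁴ − T₂⁴)/(1/ε₁ + 1/ε₂ − 1).
T₁⁴ − T₂⁴ = 6.691×10⁹ − 4.434×10⁷ = 6.646×10⁹ K⁴.
1/ε₁ + 1/ε₂ − 1 = 2.326 + 1.695 − 1 = 3.020.
q = 5.67×10⁻⁸ × 6.646×10⁹ / 3.020.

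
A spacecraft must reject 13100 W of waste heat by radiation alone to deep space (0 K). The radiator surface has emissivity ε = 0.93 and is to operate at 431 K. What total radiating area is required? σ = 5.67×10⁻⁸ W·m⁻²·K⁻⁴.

A ≈ 7.20 m²

P = εσA T⁴ ⇒ A = P/(εσT⁴).
T⁴ = 3.451×10¹⁰ K⁴.
A = 13100/(0.93 × 5.67×10⁻⁸ × 3.451×10¹⁰).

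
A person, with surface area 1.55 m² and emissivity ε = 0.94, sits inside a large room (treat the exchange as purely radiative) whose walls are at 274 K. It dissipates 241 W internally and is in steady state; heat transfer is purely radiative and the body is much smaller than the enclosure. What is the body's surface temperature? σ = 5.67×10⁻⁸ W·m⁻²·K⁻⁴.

T ≈ 304 K

For a small grey body in a large enclosure, net radiated power = εσA(T⁴ − T_w⁴).
Steady state: P = εσA(T⁴ − T_w⁴) with A = 1.55 m².
T⁴ = P/(εσA) + T_w⁴ = 241/(0.94·5.67×10⁻⁸·1.550) + (274)⁴
    = 2.917×10⁹ + 5.636×10⁹ = 8.554×10⁹ K⁴.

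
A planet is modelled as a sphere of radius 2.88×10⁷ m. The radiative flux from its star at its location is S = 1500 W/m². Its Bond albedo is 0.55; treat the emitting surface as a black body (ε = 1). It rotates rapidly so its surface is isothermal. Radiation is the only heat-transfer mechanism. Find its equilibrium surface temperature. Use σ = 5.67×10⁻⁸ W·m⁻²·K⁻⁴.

At equilibrium, absorbed power = emitted power.
Absorbing cross-section = πr² = 2.606×10¹⁵ m²; emitting surface = 4πr² = 1.042×10¹⁶ m² (ratio 4).
(1−a)S·A_cross = εσ·A_surf·T⁴  ⇒  T⁴ = (1−a)S/(4σ).
T⁴ = 0.450·1500/(4·5.67×10⁻⁸) = 2.976×10⁹ K⁴.
T = (2.976×10⁹)^(1/4).

T ≈ 234 K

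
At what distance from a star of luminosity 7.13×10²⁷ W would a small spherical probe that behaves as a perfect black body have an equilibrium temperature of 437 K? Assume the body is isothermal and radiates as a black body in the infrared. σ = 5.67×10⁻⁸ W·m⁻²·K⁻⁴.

d ≈ 2.62×10¹¹ m

For an isothermal black-emitting sphere, (1−a)S·πr² = σ·4πr²·T⁴ ⇒ S = 4σT⁴/(1−a).
S = 4·5.67×10⁻⁸·(437)⁴/1.00 = 8271 W/m².
Flux falls as S = L/(4πd²), so d = √(L/(4πS)) = √(7.13×10²⁷/(4π·8271)).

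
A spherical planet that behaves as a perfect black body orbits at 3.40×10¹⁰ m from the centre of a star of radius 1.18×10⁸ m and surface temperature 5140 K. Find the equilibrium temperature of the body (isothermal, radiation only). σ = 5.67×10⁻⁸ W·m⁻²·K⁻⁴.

T ≈ 214 K

The star's surface emits σT_*⁴; at distance d the flux is S = σT_*⁴(R_*/d)².
S = 5.67×10⁻⁸·(5140)⁴·(1.18×10⁸/3.40×10¹⁰)² = 476.7 W/m².
For an isothermal sphere T⁴ = (1−a)S/(4σ) = 2.102×10⁹ K⁴.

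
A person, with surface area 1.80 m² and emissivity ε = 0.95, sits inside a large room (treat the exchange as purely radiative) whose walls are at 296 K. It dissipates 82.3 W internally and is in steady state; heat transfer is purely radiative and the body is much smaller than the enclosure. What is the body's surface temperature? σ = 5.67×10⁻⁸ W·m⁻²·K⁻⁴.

T ≈ 304 K

For a small grey body in a large enclosure, net radiated power = εσA(T⁴ − T_w⁴).
Steady state: P = εσA(T⁴ − T_w⁴) with A = 1.80 m².
T⁴ = P/(εσA) + T_w⁴ = 82.3/(0.95·5.67×10⁻⁸·1.800) + (296)⁴
    = 8.488×10⁸ + 7.677×10⁹ = 8.525×10⁹ K⁴.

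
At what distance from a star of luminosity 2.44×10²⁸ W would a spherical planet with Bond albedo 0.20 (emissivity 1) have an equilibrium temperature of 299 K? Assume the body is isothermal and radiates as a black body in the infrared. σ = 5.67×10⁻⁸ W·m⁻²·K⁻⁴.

For an isothermal black-emitting sphere, (1−a)S·πr² = σ·4πr²·T⁴ ⇒ S = 4σT⁴/(1−a).
S = 4·5.67×10⁻⁸·(299)⁴/0.800 = 2266 W/m².
Flux falls as S = L/(4πd²), so d = √(L/(4πS)) = √(2.44×10²⁸/(4π·2266)).

d ≈ 9.26×10¹¹ m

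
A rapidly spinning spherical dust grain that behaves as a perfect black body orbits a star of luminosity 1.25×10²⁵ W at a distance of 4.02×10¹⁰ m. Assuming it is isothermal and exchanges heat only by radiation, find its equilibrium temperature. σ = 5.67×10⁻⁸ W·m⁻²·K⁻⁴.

First find the stellar flux at distance d: S = L/(4πd²) = 1.25×10²⁵/(4π·(4.02×10¹⁰)²) = 615.5 W/m².
For an isothermal sphere, absorbed (1−a)S·πr² = emitted σ·4πr²·T⁴, so T⁴ = (1−a)S/(4σ).
T⁴ = 1.00·615.5/(4·5.67×10⁻⁸) = 2.714×10⁹ K⁴.

T ≈ 228 K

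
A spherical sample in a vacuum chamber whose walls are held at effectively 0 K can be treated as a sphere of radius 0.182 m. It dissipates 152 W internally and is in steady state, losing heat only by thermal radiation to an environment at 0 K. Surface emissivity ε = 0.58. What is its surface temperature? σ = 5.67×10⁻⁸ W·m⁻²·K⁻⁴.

Steady state: internal power = radiated power, P = εσA T⁴.
Radiating area A = 4πr² = 0.4162 m².
T⁴ = P/(εσA) = 152/(0.58·5.67×10⁻⁸·0.4162) = 1.110×10¹⁰ K⁴.
T = (1.110×10¹⁰)^(1/4).

T ≈ 325 K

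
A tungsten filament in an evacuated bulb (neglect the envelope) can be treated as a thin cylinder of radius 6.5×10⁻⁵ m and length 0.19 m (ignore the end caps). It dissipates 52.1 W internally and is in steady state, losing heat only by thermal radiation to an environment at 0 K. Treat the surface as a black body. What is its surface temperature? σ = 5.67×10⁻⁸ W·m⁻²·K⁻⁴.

Steady state: internal power = radiated power, P = εσA T⁴.
Radiating area A = 2πrL = 7.760×10⁻⁵ m².
T⁴ = P/(εσA) = 52.1/(1.0·5.67×10⁻⁸·7.760×10⁻⁵) = 1.184×10¹³ K⁴.
T = (1.184×10¹³)^(1/4).

T ≈ 1860 K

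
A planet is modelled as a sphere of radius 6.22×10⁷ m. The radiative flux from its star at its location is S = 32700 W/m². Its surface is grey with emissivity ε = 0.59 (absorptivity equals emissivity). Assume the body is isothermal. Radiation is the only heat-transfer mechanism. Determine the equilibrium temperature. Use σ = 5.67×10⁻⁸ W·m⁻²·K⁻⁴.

At equilibrium, absorbed power = emitted power.
Absorbing cross-section = πr² = 1.215×10¹⁶ m²; emitting surface = 4πr² = 4.862×10¹⁶ m² (ratio 4).
εS·A_cross = εσ·A_surf·T⁴  ⇒  T⁴ = S/(4σ)   (ε cancels).
T⁴ = 32700/(4·5.67×10⁻⁸) = 1.442×10¹¹ K⁴.
T = (1.442×10¹¹)^(1/4).

T ≈ 616 K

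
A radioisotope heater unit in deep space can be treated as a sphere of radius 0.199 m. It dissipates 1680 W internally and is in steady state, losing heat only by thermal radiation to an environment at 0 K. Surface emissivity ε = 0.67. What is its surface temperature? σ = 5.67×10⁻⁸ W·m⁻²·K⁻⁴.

T ≈ 546 K

Steady state: internal power = radiated power, P = εσA T⁴.
Radiating area A = 4πr² = 0.4976 m².
T⁴ = P/(εσA) = 1680/(0.67·5.67×10⁻⁸·0.4976) = 8.887×10¹⁰ K⁴.
T = (8.887×10¹⁰)^(1/4).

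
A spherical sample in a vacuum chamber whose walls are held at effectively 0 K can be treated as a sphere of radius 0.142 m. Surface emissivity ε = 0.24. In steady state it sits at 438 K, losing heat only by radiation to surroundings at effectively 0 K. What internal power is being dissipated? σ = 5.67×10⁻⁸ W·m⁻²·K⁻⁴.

Steady state: P = εσA T⁴.
A = 4πr² = 0.2534 m²; T⁴ = (438)⁴ = 3.680×10¹⁰ K⁴.
P = 0.24 × 5.67×10⁻⁸ × 0.2534 × 3.680×10¹⁰.

P ≈ 127 W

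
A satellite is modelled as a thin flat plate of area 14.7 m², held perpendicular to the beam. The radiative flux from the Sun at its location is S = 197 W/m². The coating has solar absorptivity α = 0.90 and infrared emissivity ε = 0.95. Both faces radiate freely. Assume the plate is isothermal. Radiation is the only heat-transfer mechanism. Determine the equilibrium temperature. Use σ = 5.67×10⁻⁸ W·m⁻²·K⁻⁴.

T ≈ 201 K

At equilibrium, absorbed power = emitted power.
Absorbing cross-section = A = 14.70 m²; emitting surface = 2A = 29.40 m² (ratio 2).
αS·A_cross = εσ·A_surf·T⁴  ⇒  T⁴ = αS/(ε·2σ).
T⁴ = 0.900·197/(0.95·2·5.67×10⁻⁸) = 1.646×10⁹ K⁴.
T = (1.646×10⁹)^(1/4).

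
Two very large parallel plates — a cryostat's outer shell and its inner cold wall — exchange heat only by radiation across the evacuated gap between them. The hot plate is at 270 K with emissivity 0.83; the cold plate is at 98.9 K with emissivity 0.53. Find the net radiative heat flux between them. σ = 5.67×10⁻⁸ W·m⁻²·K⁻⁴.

q ≈ 141 W/m²

For two infinite grey parallel plates, q = σ(T₁⁴ − T₂⁴)/(1/ε₁ + 1/ε₂ − 1).
T₁⁴ − T₂⁴ = 5.314×10⁹ − 9.567×10⁷ = 5.219×10⁹ K⁴.
1/ε₁ + 1/ε₂ − 1 = 1.205 + 1.887 − 1 = 2.092.
q = 5.67×10⁻⁸ × 5.219×10⁹ / 2.092.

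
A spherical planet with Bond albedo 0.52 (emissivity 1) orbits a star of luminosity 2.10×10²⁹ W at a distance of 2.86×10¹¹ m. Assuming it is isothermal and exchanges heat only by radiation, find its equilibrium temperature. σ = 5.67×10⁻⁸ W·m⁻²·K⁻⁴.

First find the stellar flux at distance d: S = L/(4πd²) = 2.10×10²⁹/(4π·(2.86×10¹¹)²) = 2.043×10⁵ W/m².
For an isothermal sphere, absorbed (1−a)S·πr² = emitted σ·4πr²·T⁴, so T⁴ = (1−a)S/(4σ).
T⁴ = 0.480·2.043×10⁵/(4·5.67×10⁻⁸) = 4.324×10¹¹ K⁴.

T ≈ 811 K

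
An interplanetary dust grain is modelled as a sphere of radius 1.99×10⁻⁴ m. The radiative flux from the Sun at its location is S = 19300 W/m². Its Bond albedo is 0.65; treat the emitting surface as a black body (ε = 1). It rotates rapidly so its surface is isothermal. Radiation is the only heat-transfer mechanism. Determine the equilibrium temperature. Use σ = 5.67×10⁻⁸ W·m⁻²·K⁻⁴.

T ≈ 415 K

At equilibrium, absorbed power = emitted power.
Absorbing cross-section = πr² = 1.244×10⁻⁷ m²; emitting surface = 4πr² = 4.976×10⁻⁷ m² (ratio 4).
(1−a)S·A_cross = εσ·A_surf·T⁴  ⇒  T⁴ = (1−a)S/(4σ).
T⁴ = 0.350·19300/(4·5.67×10⁻⁸) = 2.978×10¹⁰ K⁴.
T = (2.978×10¹⁰)^(1/4).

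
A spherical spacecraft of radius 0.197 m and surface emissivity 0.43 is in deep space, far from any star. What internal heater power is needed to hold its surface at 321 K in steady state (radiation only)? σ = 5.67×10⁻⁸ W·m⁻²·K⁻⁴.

P = εσ·4πr²·T⁴.
4πr² = 0.4877 m²; T⁴ = 1.062×10¹⁰ K⁴.
P = 0.43·5.67×10⁻⁸·0.4877·1.062×10¹⁰.

P ≈ 126 W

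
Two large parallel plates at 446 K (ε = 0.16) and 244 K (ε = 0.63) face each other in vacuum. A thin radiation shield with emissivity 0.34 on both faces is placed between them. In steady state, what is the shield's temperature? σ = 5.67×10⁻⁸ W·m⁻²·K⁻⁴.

In steady state the net flux on the hot side equals that on the cold side.
σ(T₁⁴−T_s⁴)/D₁ = σ(T_s⁴−T₂⁴)/D₂, with D₁ = 1/ε₁+1/ε_s−1 = 8.191, D₂ = 1/ε_s+1/ε₂−1 = 3.528.
Solve for T_s⁴: T_s⁴ = (D₂·T₁⁴ + D₁·T₂⁴)/(D₁+D₂) = 1.439×10¹⁰ K⁴.

T_s ≈ 346 K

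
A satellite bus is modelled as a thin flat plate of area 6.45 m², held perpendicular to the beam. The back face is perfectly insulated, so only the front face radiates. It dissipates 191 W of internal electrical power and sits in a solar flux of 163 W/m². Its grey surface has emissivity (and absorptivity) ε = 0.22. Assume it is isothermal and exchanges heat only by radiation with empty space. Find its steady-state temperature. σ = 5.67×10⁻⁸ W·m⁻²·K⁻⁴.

T ≈ 269 K

At steady state, absorbed solar power + internal power = radiated power.
Absorbed: α·S·A_cross = 0.22·163·6.450 = 231.3 W (cross-section A).
Total input = 231.3 + 191 = 422.3 W.
Radiated: εσ·A_surf·T⁴ with A_surf = A = 6.450 m².
T⁴ = 422.3/(0.22·5.67×10⁻⁸·6.450) = 5.249×10⁹ K⁴.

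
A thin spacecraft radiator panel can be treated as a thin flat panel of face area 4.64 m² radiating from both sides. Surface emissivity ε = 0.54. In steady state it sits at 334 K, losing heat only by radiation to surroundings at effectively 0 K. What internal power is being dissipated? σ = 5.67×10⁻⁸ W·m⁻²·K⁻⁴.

P ≈ 3540 W

Steady state: P = εσA T⁴.
A = 2·4.64 = 9.280 m²; T⁴ = (334)⁴ = 1.244×10¹⁰ K⁴.
P = 0.54 × 5.67×10⁻⁸ × 9.280 × 1.244×10¹⁰.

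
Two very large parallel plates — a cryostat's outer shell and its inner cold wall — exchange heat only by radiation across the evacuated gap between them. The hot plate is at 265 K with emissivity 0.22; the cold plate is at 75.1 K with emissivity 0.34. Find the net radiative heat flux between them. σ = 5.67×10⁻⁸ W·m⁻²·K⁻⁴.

q ≈ 42.8 W/m²

For two infinite grey parallel plates, q = σ(T₁⁴ − T₂⁴)/(1/ε₁ + 1/ε₂ − 1).
T₁⁴ − T₂⁴ = 4.932×10⁹ − 3.181×10⁷ = 4.900×10⁹ K⁴.
1/ε₁ + 1/ε₂ − 1 = 4.545 + 2.941 − 1 = 6.487.
q = 5.67×10⁻⁸ × 4.900×10⁹ / 6.487.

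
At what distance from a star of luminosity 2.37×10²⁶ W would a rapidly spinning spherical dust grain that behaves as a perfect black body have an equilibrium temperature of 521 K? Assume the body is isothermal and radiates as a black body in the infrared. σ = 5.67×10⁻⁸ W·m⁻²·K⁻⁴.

d ≈ 3.36×10¹⁰ m

For an isothermal black-emitting sphere, (1−a)S·πr² = σ·4πr²·T⁴ ⇒ S = 4σT⁴/(1−a).
S = 4·5.67×10⁻⁸·(521)⁴/1.00 = 16710 W/m².
Flux falls as S = L/(4πd²), so d = √(L/(4πS)) = √(2.37×10²⁶/(4π·16710)).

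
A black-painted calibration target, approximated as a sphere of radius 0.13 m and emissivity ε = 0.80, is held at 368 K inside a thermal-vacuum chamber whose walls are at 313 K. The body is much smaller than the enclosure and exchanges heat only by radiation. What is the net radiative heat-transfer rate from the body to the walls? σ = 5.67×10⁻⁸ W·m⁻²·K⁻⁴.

P_net ≈ 84.2 W

For a small grey body in a large enclosure: P_net = εσA(T_body⁴ − T_wall⁴).
A = 4πr² = 0.2124 m²; T_body⁴ − T_wall⁴ = 1.834×10¹⁰ − 9.598×10⁹ = 8.742×10⁹ K⁴.
|P_net| = 0.80·5.67×10⁻⁸·0.2124·8.742×10⁹.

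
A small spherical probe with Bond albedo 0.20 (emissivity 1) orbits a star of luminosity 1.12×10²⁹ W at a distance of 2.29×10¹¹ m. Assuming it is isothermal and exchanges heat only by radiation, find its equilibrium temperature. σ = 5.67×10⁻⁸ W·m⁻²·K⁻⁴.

T ≈ 880 K

First find the stellar flux at distance d: S = L/(4πd²) = 1.12×10²⁹/(4π·(2.29×10¹¹)²) = 1.700×10⁵ W/m².
For an isothermal sphere, absorbed (1−a)S·πr² = emitted σ·4πr²·T⁴, so T⁴ = (1−a)S/(4σ).
T⁴ = 0.800·1.700×10⁵/(4·5.67×10⁻⁸) = 5.995×10¹¹ K⁴.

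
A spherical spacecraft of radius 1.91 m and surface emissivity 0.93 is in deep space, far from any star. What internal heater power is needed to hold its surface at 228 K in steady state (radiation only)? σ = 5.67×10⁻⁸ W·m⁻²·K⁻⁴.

P ≈ 6530 W

P = εσ·4πr²·T⁴.
4πr² = 45.84 m²; T⁴ = 2.702×10⁹ K⁴.
P = 0.93·5.67×10⁻⁸·45.84·2.702×10⁹.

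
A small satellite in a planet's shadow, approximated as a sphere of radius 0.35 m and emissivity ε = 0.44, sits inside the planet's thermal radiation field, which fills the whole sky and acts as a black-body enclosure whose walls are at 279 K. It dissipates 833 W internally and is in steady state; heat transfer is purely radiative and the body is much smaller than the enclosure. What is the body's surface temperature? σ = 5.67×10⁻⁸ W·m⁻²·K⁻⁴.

T ≈ 408 K

For a small grey body in a large enclosure, net radiated power = εσA(T⁴ − T_w⁴).
Steady state: P = εσA(T⁴ − T_w⁴) with A = 4πr² = 1.539 m².
T⁴ = P/(εσA) + T_w⁴ = 833/(0.44·5.67×10⁻⁸·1.539) + (279)⁴
    = 2.169×10¹⁰ + 6.059×10⁹ = 2.775×10¹⁰ K⁴.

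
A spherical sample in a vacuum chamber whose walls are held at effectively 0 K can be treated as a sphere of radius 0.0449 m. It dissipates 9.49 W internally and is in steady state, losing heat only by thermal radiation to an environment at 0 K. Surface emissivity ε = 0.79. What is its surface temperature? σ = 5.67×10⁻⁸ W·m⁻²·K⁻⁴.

T ≈ 302 K

Steady state: internal power = radiated power, P = εσA T⁴.
Radiating area A = 4πr² = 0.02533 m².
T⁴ = P/(εσA) = 9.49/(0.79·5.67×10⁻⁸·0.02533) = 8.363×10⁹ K⁴.
T = (8.363×10⁹)^(1/4).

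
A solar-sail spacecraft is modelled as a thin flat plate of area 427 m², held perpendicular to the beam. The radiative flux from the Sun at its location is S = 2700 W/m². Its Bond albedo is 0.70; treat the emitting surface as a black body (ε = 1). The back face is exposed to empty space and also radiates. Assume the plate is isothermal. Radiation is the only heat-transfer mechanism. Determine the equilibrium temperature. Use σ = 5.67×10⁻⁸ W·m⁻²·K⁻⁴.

T ≈ 291 K

At equilibrium, absorbed power = emitted power.
Absorbing cross-section = A = 427.0 m²; emitting surface = 2A = 854.0 m² (ratio 2).
(1−a)S·A_cross = εσ·A_surf·T⁴  ⇒  T⁴ = (1−a)S/(2σ).
T⁴ = 0.300·2700/(2·5.67×10⁻⁸) = 7.143×10⁹ K⁴.
T = (7.143×10⁹)^(1/4).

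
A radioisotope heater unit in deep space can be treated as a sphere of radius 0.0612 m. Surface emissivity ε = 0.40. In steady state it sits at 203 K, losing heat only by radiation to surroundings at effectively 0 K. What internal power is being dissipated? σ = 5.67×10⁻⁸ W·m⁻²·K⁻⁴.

P ≈ 1.81 W

Steady state: P = εσA T⁴.
A = 4πr² = 0.04707 m²; T⁴ = (203)⁴ = 1.698×10⁹ K⁴.
P = 0.40 × 5.67×10⁻⁸ × 0.04707 × 1.698×10⁹.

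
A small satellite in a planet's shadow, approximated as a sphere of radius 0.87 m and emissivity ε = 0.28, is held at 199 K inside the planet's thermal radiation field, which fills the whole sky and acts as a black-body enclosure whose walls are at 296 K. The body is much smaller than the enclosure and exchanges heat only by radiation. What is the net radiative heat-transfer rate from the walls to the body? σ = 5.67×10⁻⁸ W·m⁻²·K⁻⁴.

For a small grey body in a large enclosure: P_net = εσA(T_body⁴ − T_wall⁴).
A = 4πr² = 9.511 m²; T_body⁴ − T_wall⁴ = 1.568×10⁹ − 7.677×10⁹ = -6.108×10⁹ K⁴.
|P_net| = 0.28·5.67×10⁻⁸·9.511·6.108×10⁹.

P_net ≈ 922 W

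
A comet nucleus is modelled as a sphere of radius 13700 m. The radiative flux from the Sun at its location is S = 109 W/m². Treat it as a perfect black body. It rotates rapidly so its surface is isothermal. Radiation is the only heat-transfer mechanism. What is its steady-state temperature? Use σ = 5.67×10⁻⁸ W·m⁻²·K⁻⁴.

At equilibrium, absorbed power = emitted power.
Absorbing cross-section = πr² = 5.896×10⁸ m²; emitting surface = 4πr² = 2.359×10⁹ m² (ratio 4).
S·A_cross = εσ·A_surf·T⁴  ⇒  T⁴ = S/(4σ).
T⁴ = 1.00·109/(4·5.67×10⁻⁸) = 4.806×10⁸ K⁴.
T = (4.806×10⁸)^(1/4).

T ≈ 148 K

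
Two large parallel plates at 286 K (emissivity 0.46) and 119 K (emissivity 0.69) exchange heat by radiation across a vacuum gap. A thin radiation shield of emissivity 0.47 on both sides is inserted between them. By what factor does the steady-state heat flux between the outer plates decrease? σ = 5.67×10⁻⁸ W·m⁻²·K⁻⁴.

factor ≈ 2.24

Without shield: q₀ = σΔ(T⁴)/(1/ε₁+1/ε₂−1) with denominator 2.623.
With shield the two gaps are in series; the resistances add: (1/ε₁+1/ε_s−1)+(1/ε_s+1/ε₂−1) = 3.302+2.577 = 5.879.
Heat-flux ratio q₀/q = 5.879/2.623.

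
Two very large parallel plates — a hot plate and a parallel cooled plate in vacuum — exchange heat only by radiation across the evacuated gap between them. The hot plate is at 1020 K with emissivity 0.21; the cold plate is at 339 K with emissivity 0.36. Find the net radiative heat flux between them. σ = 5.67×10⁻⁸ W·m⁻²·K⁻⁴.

q ≈ 9270 W/m²

For two infinite grey parallel plates, q = σ(T₁⁴ − T₂⁴)/(1/ε₁ + 1/ε₂ − 1).
T₁⁴ − T₂⁴ = 1.082×10¹² − 1.321×10¹⁰ = 1.069×10¹² K⁴.
1/ε₁ + 1/ε₂ − 1 = 4.762 + 2.778 − 1 = 6.540.
q = 5.67×10⁻⁸ × 1.069×10¹² / 6.540.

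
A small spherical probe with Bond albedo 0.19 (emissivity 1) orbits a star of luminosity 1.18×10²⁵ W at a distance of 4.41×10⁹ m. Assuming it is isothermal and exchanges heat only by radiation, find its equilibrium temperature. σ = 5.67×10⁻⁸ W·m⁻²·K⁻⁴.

T ≈ 644 K

First find the stellar flux at distance d: S = L/(4πd²) = 1.18×10²⁵/(4π·(4.41×10⁹)²) = 48280 W/m².
For an isothermal sphere, absorbed (1−a)S·πr² = emitted σ·4πr²·T⁴, so T⁴ = (1−a)S/(4σ).
T⁴ = 0.810·48280/(4·5.67×10⁻⁸) = 1.724×10¹¹ K⁴.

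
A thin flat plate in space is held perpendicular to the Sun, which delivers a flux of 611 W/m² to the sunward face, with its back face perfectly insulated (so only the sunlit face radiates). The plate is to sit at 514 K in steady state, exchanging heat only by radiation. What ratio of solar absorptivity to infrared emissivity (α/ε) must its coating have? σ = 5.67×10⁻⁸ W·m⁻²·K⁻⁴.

Balance: αS·A = εσ·1A·T⁴ ⇒ α/ε = σT⁴/S.
α/ε = 5.67×10⁻⁸·(514)⁴/611 = 5.67×10⁻⁸·6.980×10¹⁰/611.

α/ε ≈ 6.48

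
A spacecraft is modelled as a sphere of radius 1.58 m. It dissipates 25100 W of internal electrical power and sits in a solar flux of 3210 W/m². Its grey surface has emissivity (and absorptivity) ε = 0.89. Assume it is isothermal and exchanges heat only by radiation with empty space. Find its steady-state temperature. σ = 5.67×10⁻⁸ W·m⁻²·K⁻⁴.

T ≈ 416 K

At steady state, absorbed solar power + internal power = radiated power.
Absorbed: α·S·A_cross = 0.89·3210·7.843 = 22410 W (cross-section πr²).
Total input = 22410 + 25100 = 47510 W.
Radiated: εσ·A_surf·T⁴ with A_surf = 4πr² = 31.37 m².
T⁴ = 47510/(0.89·5.67×10⁻⁸·31.37) = 3.001×10¹⁰ K⁴.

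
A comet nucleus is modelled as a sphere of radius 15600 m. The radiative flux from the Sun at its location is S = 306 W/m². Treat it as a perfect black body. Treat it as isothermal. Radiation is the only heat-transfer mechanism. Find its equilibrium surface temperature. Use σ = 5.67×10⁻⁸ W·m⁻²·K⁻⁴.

At equilibrium, absorbed power = emitted power.
Absorbing cross-section = πr² = 7.645×10⁸ m²; emitting surface = 4πr² = 3.058×10⁹ m² (ratio 4).
S·A_cross = εσ·A_surf·T⁴  ⇒  T⁴ = S/(4σ).
T⁴ = 1.00·306/(4·5.67×10⁻⁸) = 1.349×10⁹ K⁴.
T = (1.349×10⁹)^(1/4).

T ≈ 192 K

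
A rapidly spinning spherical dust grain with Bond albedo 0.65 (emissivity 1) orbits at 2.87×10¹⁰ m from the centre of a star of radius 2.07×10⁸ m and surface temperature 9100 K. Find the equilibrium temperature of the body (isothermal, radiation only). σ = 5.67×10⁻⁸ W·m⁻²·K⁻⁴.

T ≈ 420 K

The star's surface emits σT_*⁴; at distance d the flux is S = σT_*⁴(R_*/d)².
S = 5.67×10⁻⁸·(9100)⁴·(2.07×10⁸/2.87×10¹⁰)² = 20230 W/m².
For an isothermal sphere T⁴ = (1−a)S/(4σ) = 3.121×10¹⁰ K⁴.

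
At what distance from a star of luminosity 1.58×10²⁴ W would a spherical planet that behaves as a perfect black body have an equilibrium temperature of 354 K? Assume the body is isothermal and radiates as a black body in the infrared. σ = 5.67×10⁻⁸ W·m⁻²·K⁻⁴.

For an isothermal black-emitting sphere, (1−a)S·πr² = σ·4πr²·T⁴ ⇒ S = 4σT⁴/(1−a).
S = 4·5.67×10⁻⁸·(354)⁴/1.00 = 3562 W/m².
Flux falls as S = L/(4πd²), so d = √(L/(4πS)) = √(1.58×10²⁴/(4π·3562)).

d ≈ 5.94×10⁹ m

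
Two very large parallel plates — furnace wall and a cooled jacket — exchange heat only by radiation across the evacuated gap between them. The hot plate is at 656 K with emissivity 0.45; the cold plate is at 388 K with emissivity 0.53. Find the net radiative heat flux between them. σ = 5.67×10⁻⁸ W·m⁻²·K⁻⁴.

q ≈ 2960 W/m²

For two infinite grey parallel plates, q = σ(T₁⁴ − T₂⁴)/(1/ε₁ + 1/ε₂ − 1).
T₁⁴ − T₂⁴ = 1.852×10¹¹ − 2.266×10¹⁰ = 1.625×10¹¹ K⁴.
1/ε₁ + 1/ε₂ − 1 = 2.222 + 1.887 − 1 = 3.109.
q = 5.67×10⁻⁸ × 1.625×10¹¹ / 3.109.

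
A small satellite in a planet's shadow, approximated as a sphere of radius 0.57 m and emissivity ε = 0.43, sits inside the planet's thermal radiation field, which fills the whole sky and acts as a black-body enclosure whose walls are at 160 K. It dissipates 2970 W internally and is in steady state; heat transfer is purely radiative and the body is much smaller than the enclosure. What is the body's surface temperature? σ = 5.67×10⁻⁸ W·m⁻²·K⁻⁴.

T ≈ 418 K

For a small grey body in a large enclosure, net radiated power = εσA(T⁴ − T_w⁴).
Steady state: P = εσA(T⁴ − T_w⁴) with A = 4πr² = 4.083 m².
T⁴ = P/(εσA) + T_w⁴ = 2970/(0.43·5.67×10⁻⁸·4.083) + (160)⁴
    = 2.984×10¹⁰ + 6.554×10⁸ = 3.049×10¹⁰ K⁴.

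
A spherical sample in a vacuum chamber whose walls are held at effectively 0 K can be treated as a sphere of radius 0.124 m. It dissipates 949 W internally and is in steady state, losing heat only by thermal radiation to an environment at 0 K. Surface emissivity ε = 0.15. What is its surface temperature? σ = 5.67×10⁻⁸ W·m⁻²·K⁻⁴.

T ≈ 872 K

Steady state: internal power = radiated power, P = εσA T⁴.
Radiating area A = 4πr² = 0.1932 m².
T⁴ = P/(εσA) = 949/(0.15·5.67×10⁻⁸·0.1932) = 5.775×10¹¹ K⁴.
T = (5.775×10¹¹)^(1/4).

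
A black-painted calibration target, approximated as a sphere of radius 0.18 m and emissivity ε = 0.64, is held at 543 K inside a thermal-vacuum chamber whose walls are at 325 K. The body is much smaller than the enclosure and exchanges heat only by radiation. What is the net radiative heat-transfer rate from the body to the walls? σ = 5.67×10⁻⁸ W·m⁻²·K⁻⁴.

For a small grey body in a large enclosure: P_net = εσA(T_body⁴ − T_wall⁴).
A = 4πr² = 0.4072 m²; T_body⁴ − T_wall⁴ = 8.694×10¹⁰ − 1.116×10¹⁰ = 7.578×10¹⁰ K⁴.
|P_net| = 0.64·5.67×10⁻⁸·0.4072·7.578×10¹⁰.

P_net ≈ 1120 W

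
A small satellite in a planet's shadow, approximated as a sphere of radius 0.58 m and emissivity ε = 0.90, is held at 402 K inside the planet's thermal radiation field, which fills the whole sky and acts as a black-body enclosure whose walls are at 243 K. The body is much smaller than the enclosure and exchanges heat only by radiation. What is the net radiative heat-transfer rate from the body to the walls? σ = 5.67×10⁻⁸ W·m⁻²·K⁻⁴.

P_net ≈ 4880 W

For a small grey body in a large enclosure: P_net = εσA(T_body⁴ − T_wall⁴).
A = 4πr² = 4.227 m²; T_body⁴ − T_wall⁴ = 2.612×10¹⁰ − 3.487×10⁹ = 2.263×10¹⁰ K⁴.
|P_net| = 0.90·5.67×10⁻⁸·4.227·2.263×10¹⁰.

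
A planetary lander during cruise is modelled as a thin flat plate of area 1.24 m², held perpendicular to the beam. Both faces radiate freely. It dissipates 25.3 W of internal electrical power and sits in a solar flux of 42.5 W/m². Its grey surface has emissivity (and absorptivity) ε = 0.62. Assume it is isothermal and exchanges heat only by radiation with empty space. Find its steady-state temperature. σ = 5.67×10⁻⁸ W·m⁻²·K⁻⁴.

At steady state, absorbed solar power + internal power = radiated power.
Absorbed: α·S·A_cross = 0.62·42.5·1.240 = 32.67 W (cross-section A).
Total input = 32.67 + 25.3 = 57.97 W.
Radiated: εσ·A_surf·T⁴ with A_surf = 2A = 2.480 m².
T⁴ = 57.97/(0.62·5.67×10⁻⁸·2.480) = 6.650×10⁸ K⁴.

T ≈ 161 K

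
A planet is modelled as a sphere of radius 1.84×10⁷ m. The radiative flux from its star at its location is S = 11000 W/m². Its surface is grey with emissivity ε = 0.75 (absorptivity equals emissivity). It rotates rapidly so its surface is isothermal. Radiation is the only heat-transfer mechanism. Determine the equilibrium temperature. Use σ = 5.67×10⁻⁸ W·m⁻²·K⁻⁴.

T ≈ 469 K

At equilibrium, absorbed power = emitted power.
Absorbing cross-section = πr² = 1.064×10¹⁵ m²; emitting surface = 4πr² = 4.254×10¹⁵ m² (ratio 4).
εS·A_cross = εσ·A_surf·T⁴  ⇒  T⁴ = S/(4σ)   (ε cancels).
T⁴ = 11000/(4·5.67×10⁻⁸) = 4.850×10¹⁰ K⁴.
T = (4.850×10¹⁰)^(1/4).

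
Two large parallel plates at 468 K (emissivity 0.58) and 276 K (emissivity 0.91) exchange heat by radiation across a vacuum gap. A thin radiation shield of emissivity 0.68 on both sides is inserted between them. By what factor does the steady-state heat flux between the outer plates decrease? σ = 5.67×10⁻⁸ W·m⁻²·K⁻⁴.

Without shield: q₀ = σΔ(T⁴)/(1/ε₁+1/ε₂−1) with denominator 1.823.
With shield the two gaps are in series; the resistances add: (1/ε₁+1/ε_s−1)+(1/ε_s+1/ε₂−1) = 2.195+1.569 = 3.764.
Heat-flux ratio q₀/q = 3.764/1.823.

factor ≈ 2.06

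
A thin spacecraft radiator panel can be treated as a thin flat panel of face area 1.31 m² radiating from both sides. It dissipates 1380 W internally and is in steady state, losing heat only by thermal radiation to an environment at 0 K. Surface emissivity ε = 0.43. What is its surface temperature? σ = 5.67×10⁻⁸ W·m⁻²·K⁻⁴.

T ≈ 383 K

Steady state: internal power = radiated power, P = εσA T⁴.
Radiating area A = 2·1.31 = 2.620 m².
T⁴ = P/(εσA) = 1380/(0.43·5.67×10⁻⁸·2.620) = 2.160×10¹⁰ K⁴.
T = (2.160×10¹⁰)^(1/4).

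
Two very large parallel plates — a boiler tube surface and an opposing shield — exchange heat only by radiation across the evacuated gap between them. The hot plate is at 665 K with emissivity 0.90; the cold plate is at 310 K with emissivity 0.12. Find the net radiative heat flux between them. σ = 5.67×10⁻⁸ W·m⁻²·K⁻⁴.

q ≈ 1250 W/m²

For two infinite grey parallel plates, q = σ(T₁⁴ − T₂⁴)/(1/ε₁ + 1/ε₂ − 1).
T₁⁴ − T₂⁴ = 1.956×10¹¹ − 9.235×10⁹ = 1.863×10¹¹ K⁴.
1/ε₁ + 1/ε₂ − 1 = 1.111 + 8.333 − 1 = 8.444.
q = 5.67×10⁻⁸ × 1.863×10¹¹ / 8.444.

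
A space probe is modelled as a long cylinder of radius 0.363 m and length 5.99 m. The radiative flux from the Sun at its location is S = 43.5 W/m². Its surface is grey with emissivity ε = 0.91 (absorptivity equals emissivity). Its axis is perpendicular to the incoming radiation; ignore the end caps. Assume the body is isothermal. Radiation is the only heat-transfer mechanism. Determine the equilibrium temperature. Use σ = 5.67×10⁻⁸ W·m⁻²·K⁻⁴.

At equilibrium, absorbed power = emitted power.
Absorbing cross-section = 2rL = 4.349 m²; emitting surface = 2πrL = 13.66 m² (ratio π).
εS·A_cross = εσ·A_surf·T⁴  ⇒  T⁴ = S/(πσ)   (ε cancels).
T⁴ = 43.5/(π·5.67×10⁻⁸) = 2.442×10⁸ K⁴.
T = (2.442×10⁸)^(1/4).

T ≈ 125 K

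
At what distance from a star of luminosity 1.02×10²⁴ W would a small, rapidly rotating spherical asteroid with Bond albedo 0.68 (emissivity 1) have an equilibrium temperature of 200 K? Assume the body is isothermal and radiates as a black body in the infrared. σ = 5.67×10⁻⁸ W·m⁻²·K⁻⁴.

d ≈ 8.46×10⁹ m

For an isothermal black-emitting sphere, (1−a)S·πr² = σ·4πr²·T⁴ ⇒ S = 4σT⁴/(1−a).
S = 4·5.67×10⁻⁸·(200)⁴/0.320 = 1134 W/m².
Flux falls as S = L/(4πd²), so d = √(L/(4πS)) = √(1.02×10²⁴/(4π·1134)).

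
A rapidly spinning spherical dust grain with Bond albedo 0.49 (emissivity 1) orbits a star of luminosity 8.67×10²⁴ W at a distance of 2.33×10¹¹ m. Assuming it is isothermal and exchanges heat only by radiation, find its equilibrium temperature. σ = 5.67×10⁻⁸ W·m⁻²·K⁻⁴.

T ≈ 73.1 K

First find the stellar flux at distance d: S = L/(4πd²) = 8.67×10²⁴/(4π·(2.33×10¹¹)²) = 12.71 W/m².
For an isothermal sphere, absorbed (1−a)S·πr² = emitted σ·4πr²·T⁴, so T⁴ = (1−a)S/(4σ).
T⁴ = 0.510·12.71/(4·5.67×10⁻⁸) = 2.858×10⁷ K⁴.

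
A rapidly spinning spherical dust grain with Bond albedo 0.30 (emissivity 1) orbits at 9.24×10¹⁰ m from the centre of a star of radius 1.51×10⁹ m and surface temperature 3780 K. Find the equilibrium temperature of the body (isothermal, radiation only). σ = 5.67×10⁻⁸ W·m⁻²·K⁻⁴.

The star's surface emits σT_*⁴; at distance d the flux is S = σT_*⁴(R_*/d)².
S = 5.67×10⁻⁸·(3780)⁴·(1.51×10⁹/9.24×10¹⁰)² = 3091 W/m².
For an isothermal sphere T⁴ = (1−a)S/(4σ) = 9.541×10⁹ K⁴.

T ≈ 313 K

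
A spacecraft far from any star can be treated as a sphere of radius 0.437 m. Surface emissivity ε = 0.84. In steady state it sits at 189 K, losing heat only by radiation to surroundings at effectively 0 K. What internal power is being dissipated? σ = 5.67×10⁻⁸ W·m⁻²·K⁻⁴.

Steady state: P = εσA T⁴.
A = 4πr² = 2.400 m²; T⁴ = (189)⁴ = 1.276×10⁹ K⁴.
P = 0.84 × 5.67×10⁻⁸ × 2.400 × 1.276×10⁹.

P ≈ 146 W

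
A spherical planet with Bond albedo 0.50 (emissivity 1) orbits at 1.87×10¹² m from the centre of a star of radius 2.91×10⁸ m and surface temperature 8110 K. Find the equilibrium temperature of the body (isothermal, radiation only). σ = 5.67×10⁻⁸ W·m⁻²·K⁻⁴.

T ≈ 60.2 K

The star's surface emits σT_*⁴; at distance d the flux is S = σT_*⁴(R_*/d)².
S = 5.67×10⁻⁸·(8110)⁴·(2.91×10⁸/1.87×10¹²)² = 5.940 W/m².
For an isothermal sphere T⁴ = (1−a)S/(4σ) = 1.309×10⁷ K⁴.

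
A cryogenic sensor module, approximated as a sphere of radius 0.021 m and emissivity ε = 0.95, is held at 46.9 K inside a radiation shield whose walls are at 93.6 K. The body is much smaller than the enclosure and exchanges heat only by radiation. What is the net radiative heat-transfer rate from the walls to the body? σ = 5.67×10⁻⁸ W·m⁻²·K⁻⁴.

P_net ≈ 0.0215 W

For a small grey body in a large enclosure: P_net = εσA(T_body⁴ − T_wall⁴).
A = 4πr² = 0.005542 m²; T_body⁴ − T_wall⁴ = 4.838×10⁶ − 7.675×10⁷ = -7.192×10⁷ K⁴.
|P_net| = 0.95·5.67×10⁻⁸·0.005542·7.192×10⁷.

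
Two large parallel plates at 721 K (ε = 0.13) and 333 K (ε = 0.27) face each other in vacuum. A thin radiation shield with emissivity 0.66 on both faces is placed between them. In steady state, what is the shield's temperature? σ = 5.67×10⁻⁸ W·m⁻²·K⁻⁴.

In steady state the net flux on the hot side equals that on the cold side.
σ(T₁⁴−T_s⁴)/D₁ = σ(T_s⁴−T₂⁴)/D₂, with D₁ = 1/ε₁+1/ε_s−1 = 8.207, D₂ = 1/ε_s+1/ε₂−1 = 4.219.
Solve for T_s⁴: T_s⁴ = (D₂·T₁⁴ + D₁·T₂⁴)/(D₁+D₂) = 9.987×10¹⁰ K⁴.

T_s ≈ 562 K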